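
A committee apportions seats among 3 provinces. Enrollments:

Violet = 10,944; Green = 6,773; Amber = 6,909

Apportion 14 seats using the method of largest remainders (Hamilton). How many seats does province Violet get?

6

Standard divisor: 24626 ÷ 14 = 1759.
Standard quotas: Violet 6.2217, Green 3.8505, Amber 3.9278.
Lower quotas: Violet 6, Green 3, Amber 3 (sum 12, leaving 2 seats).
Remainders in descending order: Amber 0.9278, Green 0.8505, Violet 0.2217.
The surplus seats go to Amber, Green.
Violet receives 6.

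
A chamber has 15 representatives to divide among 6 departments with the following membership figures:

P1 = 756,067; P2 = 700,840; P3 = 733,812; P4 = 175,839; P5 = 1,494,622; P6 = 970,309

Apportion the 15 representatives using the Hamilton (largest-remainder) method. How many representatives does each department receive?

P1=2, P2=2, P3=2, P4=1, P5=5, P6=3

Total 4831489; standard divisor 4831489/15 ≈ 322099.267.
Standard quotas: P1 2.3473, P2 2.1759, P3 2.2782, P4 0.5459, P5 4.6403, P6 3.0125.
Lower quotas: P1 2, P2 2, P3 2, P4 0, P5 4, P6 3 (sum 13, leaving 2 seats).
Remainders in descending order: P5 0.6403, P4 0.5459, P1 0.3473, P3 0.2782, P2 0.1759, P6 0.0125.
Largest remainders: P5, P4 receive the extra seats.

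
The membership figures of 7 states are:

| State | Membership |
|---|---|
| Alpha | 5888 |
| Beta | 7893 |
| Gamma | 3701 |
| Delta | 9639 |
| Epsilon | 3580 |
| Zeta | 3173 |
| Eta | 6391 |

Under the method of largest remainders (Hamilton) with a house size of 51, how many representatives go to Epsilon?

Total 40265; standard divisor 40265/51 ≈ 789.51.
Standard quotas: Alpha 7.4578, Beta 9.9973, Gamma 4.6877, Delta 12.2088, Epsilon 4.5345, Zeta 4.0189, Eta 8.0949.
Lower quotas: Alpha 7, Beta 9, Gamma 4, Delta 12, Epsilon 4, Zeta 4, Eta 8 (sum 48, leaving 3 seats).
Remainders in descending order: Beta 0.9973, Gamma 0.6877, Epsilon 0.5345, Alpha 0.4578, Delta 0.2088, Eta 0.0949, Zeta 0.0189.
Largest remainders: Beta, Gamma, Epsilon receive the extra seats.
Epsilon receives 5.

5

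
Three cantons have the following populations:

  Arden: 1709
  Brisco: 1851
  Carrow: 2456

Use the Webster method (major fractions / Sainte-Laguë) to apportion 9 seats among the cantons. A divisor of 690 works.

Arden 2, Brisco 3, Carrow 4

With modified divisor 690: modified quotas Arden 2.477, Brisco 2.683, Carrow 3.559.
Rounding to the nearest integer: Arden 2, Brisco 3, Carrow 4 (total 9).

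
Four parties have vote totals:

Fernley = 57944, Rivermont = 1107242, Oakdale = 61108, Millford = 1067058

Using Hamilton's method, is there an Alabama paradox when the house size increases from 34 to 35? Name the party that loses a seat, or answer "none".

none

At 34 seats: Fernley 1, Rivermont 16, Oakdale 1, Millford 16.
At 35 seats: Fernley 1, Rivermont 17, Oakdale 1, Millford 16.
No party's allocation decreased.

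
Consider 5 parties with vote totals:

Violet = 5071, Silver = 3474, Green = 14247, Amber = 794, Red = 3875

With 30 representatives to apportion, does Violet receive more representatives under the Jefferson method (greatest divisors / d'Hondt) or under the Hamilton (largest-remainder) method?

Jefferson: Violet 6, Silver 4, Green 16, Amber 0, Red 4.
Hamilton: Violet 5, Silver 4, Green 16, Amber 1, Red 4.
Violet gets 6 under Jefferson and 5 under Hamilton.

Jefferson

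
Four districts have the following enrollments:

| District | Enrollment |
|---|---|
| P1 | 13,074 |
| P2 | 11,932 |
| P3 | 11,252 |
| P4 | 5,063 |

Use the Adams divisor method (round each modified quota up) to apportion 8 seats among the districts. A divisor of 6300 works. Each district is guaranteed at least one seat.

P1 3, P2 2, P3 2, P4 1

With modified divisor 6300: modified quotas P1 2.075, P2 1.894, P3 1.786, P4 0.804.
Rounding up: P1 3, P2 2, P3 2, P4 1 (total 8).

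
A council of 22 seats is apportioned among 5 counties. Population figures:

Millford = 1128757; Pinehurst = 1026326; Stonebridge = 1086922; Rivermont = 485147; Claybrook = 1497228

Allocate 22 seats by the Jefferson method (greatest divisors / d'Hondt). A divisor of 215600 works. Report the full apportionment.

Millford=5; Pinehurst=4; Stonebridge=5; Rivermont=2; Claybrook=6

With modified divisor 215600: modified quotas Millford 5.235, Pinehurst 4.760, Stonebridge 5.041, Rivermont 2.250, Claybrook 6.944.
Rounding down: Millford 5, Pinehurst 4, Stonebridge 5, Rivermont 2, Claybrook 6 (total 22).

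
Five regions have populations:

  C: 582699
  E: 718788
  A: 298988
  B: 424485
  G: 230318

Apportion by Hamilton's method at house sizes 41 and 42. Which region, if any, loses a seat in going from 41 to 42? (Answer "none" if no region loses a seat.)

At 41 seats: C 11, E 13, A 5, B 8, G 4.
At 42 seats: C 11, E 13, A 6, B 8, G 4.
No region's allocation decreased.

none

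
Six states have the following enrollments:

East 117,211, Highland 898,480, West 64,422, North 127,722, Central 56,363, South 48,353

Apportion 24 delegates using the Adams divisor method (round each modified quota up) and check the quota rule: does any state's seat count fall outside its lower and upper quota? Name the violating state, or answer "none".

Standard quotas: East 2.143, Highland 16.429, West 1.178, North 2.335, Central 1.031, South 0.884.
Adams allocation: East 2, Highland 15, West 2, North 3, Central 1, South 1.
Highland has quota 16.429 (lower 16, upper 17) but receives 15 — outside the quota interval.

Highland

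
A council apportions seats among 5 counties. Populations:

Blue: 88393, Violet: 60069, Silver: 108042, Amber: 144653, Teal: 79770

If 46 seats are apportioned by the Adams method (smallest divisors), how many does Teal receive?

Standard divisor 480927/46 ≈ 10454.935; standard quotas: Blue 8.455, Violet 5.746, Silver 10.334, Amber 13.836, Teal 7.630.
Rounding up gives 9, 6, 11, 14, 8 = 48 seats, so the divisor must be adjusted.
With modified divisor 11100: modified quotas Blue 7.963, Violet 5.412, Silver 9.734, Amber 13.032, Teal 7.186.
Rounding up: Blue 8, Violet 6, Silver 10, Amber 14, Teal 8 (total 46).
Teal receives 8.

8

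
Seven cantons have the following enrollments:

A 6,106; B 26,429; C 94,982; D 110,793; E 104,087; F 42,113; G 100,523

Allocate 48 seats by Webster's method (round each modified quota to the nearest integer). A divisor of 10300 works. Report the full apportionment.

A 1; B 3; C 9; D 11; E 10; F 4; G 10

With modified divisor 10300: modified quotas A 0.593, B 2.566, C 9.222, D 10.757, E 10.106, F 4.089, G 9.760.
Rounding to the nearest integer: A 1, B 3, C 9, D 11, E 10, F 4, G 10 (total 48).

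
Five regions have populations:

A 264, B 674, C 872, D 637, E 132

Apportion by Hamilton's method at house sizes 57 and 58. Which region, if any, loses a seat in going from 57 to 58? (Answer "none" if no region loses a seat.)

At 57 seats: A 6, B 15, C 19, D 14, E 3.
At 58 seats: A 6, B 15, C 20, D 14, E 3.
No region's allocation decreased.

none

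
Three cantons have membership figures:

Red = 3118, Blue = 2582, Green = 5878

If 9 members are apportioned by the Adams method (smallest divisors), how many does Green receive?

4

Standard divisor 11578/9 ≈ 1286.444; standard quotas: Red 2.424, Blue 2.007, Green 4.569.
Rounding up gives 3, 3, 5 = 11 seats, so the divisor must be adjusted.
With modified divisor 1500: modified quotas Red 2.079, Blue 1.721, Green 3.919.
Rounding up: Red 3, Blue 2, Green 4 (total 9).
Green receives 4.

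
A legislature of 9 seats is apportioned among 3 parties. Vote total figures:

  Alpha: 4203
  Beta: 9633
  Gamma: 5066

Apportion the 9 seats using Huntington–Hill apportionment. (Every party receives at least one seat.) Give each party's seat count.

With divisor 2111: modified quotas Alpha 1.991, Beta 4.563, Gamma 2.400.
Geometric-mean thresholds: Alpha √(1·2)=1.414, Beta √(4·5)=4.472, Gamma √(2·3)=2.449.
Each quota rounded against its threshold gives Alpha 2, Beta 5, Gamma 2 (total 9).

Alpha 2; Beta 5; Gamma 2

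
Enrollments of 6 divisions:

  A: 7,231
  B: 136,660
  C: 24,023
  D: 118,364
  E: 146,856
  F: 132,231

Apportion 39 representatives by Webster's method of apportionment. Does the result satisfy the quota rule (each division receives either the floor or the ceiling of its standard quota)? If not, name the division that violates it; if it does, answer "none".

none

Standard quotas: A 0.499, B 9.427, C 1.657, D 8.165, E 10.130, F 9.122.
Webster allocation: A 1, B 9, C 2, D 8, E 10, F 9.
Every allocation lies between the lower and upper quota.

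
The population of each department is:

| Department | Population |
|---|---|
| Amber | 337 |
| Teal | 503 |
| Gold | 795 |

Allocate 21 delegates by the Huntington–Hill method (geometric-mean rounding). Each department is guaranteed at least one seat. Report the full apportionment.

Amber 4, Teal 7, Gold 10

With divisor 77: modified quotas Amber 4.377, Teal 6.532, Gold 10.325.
Geometric-mean thresholds: Amber √(4·5)=4.472, Teal √(6·7)=6.481, Gold √(10·11)=10.488.
Each quota rounded against its threshold gives Amber 4, Teal 7, Gold 10 (total 21).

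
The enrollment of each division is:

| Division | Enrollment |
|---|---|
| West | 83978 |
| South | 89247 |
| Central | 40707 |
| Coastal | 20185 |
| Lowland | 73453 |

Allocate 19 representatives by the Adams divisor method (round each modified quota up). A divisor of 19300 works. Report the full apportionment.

With modified divisor 19300: modified quotas West 4.351, South 4.624, Central 2.109, Coastal 1.046, Lowland 3.806.
Rounding up: West 5, South 5, Central 3, Coastal 2, Lowland 4 (total 19).

West=5; South=5; Central=3; Coastal=2; Lowland=4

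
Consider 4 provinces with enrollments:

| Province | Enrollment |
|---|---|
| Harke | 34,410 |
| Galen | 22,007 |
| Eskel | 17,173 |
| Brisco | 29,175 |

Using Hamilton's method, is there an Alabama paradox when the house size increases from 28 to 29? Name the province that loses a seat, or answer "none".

At 28 seats: Harke 9, Galen 6, Eskel 5, Brisco 8.
At 29 seats: Harke 10, Galen 6, Eskel 5, Brisco 8.
No province's allocation decreased.

none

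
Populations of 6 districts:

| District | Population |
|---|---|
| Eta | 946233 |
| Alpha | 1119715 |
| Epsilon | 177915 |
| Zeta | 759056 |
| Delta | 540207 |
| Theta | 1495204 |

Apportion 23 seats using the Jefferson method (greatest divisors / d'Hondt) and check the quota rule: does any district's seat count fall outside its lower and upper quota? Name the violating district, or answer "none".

none

Standard quotas: Eta 4.320, Alpha 5.112, Epsilon 0.812, Zeta 3.465, Delta 2.466, Theta 6.826.
Jefferson allocation: Eta 5, Alpha 5, Epsilon 0, Zeta 4, Delta 2, Theta 7.
Every allocation lies between the lower and upper quota.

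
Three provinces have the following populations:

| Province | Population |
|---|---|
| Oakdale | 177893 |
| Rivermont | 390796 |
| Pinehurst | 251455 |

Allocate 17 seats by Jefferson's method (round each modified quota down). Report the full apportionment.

Standard divisor 820144/17 ≈ 48243.765; standard quotas: Oakdale 3.687, Rivermont 8.100, Pinehurst 5.212.
Rounding down gives 3, 8, 5 = 16 seats, so the divisor must be adjusted.
With modified divisor 43900: modified quotas Oakdale 4.052, Rivermont 8.902, Pinehurst 5.728.
Rounding down: Oakdale 4, Rivermont 8, Pinehurst 5 (total 17).

Oakdale: 4; Rivermont: 8; Pinehurst: 5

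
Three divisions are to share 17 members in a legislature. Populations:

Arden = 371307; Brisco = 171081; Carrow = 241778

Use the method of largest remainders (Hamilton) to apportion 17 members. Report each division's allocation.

Arden 8; Brisco 4; Carrow 5

Standard divisor: 784166 ÷ 17 ≈ 46127.412.
Standard quotas: Arden 8.0496, Brisco 3.7089, Carrow 5.2415.
Lower quotas: Arden 8, Brisco 3, Carrow 5 (sum 16, leaving 1 seat).
Remainders in descending order: Brisco 0.7089, Carrow 0.2415, Arden 0.0496.
Largest remainder: Brisco receives the extra seat.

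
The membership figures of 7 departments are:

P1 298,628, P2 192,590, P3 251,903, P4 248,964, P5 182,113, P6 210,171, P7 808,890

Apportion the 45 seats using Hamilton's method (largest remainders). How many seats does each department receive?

Total 2193259; standard divisor 2193259/45 ≈ 48739.089.
Standard quotas: P1 6.1271, P2 3.9514, P3 5.1684, P4 5.1081, P5 3.7365, P6 4.3122, P7 16.5963.
Lower quotas: P1 6, P2 3, P3 5, P4 5, P5 3, P6 4, P7 16 (sum 42, leaving 3 seats).
Remainders in descending order: P2 0.9514, P5 0.7365, P7 0.5963, P6 0.3122, P3 0.1684, P1 0.1271, P4 0.1081.
Largest remainders: P2, P5, P7 receive the extra seats.

P1=6; P2=4; P3=5; P4=5; P5=4; P6=4; P7=17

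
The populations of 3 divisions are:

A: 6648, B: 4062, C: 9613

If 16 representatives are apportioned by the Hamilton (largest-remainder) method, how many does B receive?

3

The standard divisor is 20323/16 ≈ 1270.188.
Standard quotas: A 5.2339, B 3.1980, C 7.5682.
Lower quotas: A 5, B 3, C 7 (sum 15, leaving 1 seat).
Remainders in descending order: C 0.5682, A 0.2339, B 0.1980.
Largest remainder: C receives the extra seat.
B receives 3.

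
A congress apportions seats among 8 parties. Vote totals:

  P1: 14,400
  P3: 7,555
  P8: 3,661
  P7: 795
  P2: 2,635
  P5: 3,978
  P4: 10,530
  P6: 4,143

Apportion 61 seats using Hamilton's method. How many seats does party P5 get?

5

Total 47697; standard divisor 47697/61 ≈ 781.918.
Standard quotas: P1 18.4163, P3 9.6621, P8 4.6821, P7 1.0167, P2 3.3699, P5 5.0875, P4 13.4669, P6 5.2985.
Lower quotas: P1 18, P3 9, P8 4, P7 1, P2 3, P5 5, P4 13, P6 5 (sum 58, leaving 3 seats).
Remainders in descending order: P8 0.6821, P3 0.6621, P4 0.4669, P1 0.4163, P2 0.3699, P6 0.2985, P5 0.0875, P7 0.0167.
Largest remainders: P8, P3, P4 receive the extra seats.
P5 receives 5.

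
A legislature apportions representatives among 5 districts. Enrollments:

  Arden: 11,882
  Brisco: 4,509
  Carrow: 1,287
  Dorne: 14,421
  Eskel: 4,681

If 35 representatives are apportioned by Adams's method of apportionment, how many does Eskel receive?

5

Standard divisor 36780/35 ≈ 1050.857; standard quotas: Arden 11.307, Brisco 4.291, Carrow 1.225, Dorne 13.723, Eskel 4.454.
Rounding up gives 12, 5, 2, 14, 5 = 38 seats, so the divisor must be adjusted.
With modified divisor 1150: modified quotas Arden 10.332, Brisco 3.921, Carrow 1.119, Dorne 12.540, Eskel 4.070.
Rounding up: Arden 11, Brisco 4, Carrow 2, Dorne 13, Eskel 5 (total 35).
Eskel receives 5.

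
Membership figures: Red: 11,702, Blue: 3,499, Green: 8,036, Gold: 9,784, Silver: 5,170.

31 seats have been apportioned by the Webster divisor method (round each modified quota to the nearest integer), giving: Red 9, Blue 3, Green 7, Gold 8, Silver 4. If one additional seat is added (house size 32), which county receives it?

Red

Priority for the next seat is population ÷ (current seats + 0.5).
Priorities: Red 1231.789, Blue 999.714, Green 1071.467, Gold 1151.059, Silver 1148.889.
Highest priority: Red.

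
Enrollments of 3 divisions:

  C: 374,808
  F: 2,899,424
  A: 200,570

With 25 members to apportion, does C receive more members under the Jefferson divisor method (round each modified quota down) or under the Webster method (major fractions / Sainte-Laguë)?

Webster

Jefferson: C 2, F 22, A 1.
Webster: C 3, F 21, A 1.
C gets 2 under Jefferson and 3 under Webster.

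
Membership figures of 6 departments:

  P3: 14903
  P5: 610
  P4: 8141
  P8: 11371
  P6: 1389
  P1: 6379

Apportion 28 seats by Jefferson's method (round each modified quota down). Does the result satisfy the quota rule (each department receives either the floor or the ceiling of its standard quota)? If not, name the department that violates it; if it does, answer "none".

Standard quotas: P3 9.751, P5 0.399, P4 5.327, P8 7.440, P6 0.909, P1 4.174.
Jefferson allocation: P3 10, P5 0, P4 5, P8 8, P6 1, P1 4.
Every allocation lies between the lower and upper quota.

none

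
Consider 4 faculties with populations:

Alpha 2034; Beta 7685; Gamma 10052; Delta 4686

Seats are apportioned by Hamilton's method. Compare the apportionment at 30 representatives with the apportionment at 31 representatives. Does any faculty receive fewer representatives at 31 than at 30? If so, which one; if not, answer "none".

At 30 seats: Alpha 3, Beta 9, Gamma 12, Delta 6.
At 31 seats: Alpha 2, Beta 10, Gamma 13, Delta 6.
Alpha drops from 3 to 2.

Alpha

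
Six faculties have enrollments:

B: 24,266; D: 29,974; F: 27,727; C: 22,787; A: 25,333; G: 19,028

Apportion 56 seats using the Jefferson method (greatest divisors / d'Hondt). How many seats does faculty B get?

9

Standard divisor 149115/56 ≈ 2662.768; standard quotas: B 9.113, D 11.257, F 10.413, C 8.558, A 9.514, G 7.146.
Rounding down gives 9, 11, 10, 8, 9, 7 = 54 seats, so the divisor must be adjusted.
With modified divisor 2526: modified quotas B 9.606, D 11.866, F 10.977, C 9.021, A 10.029, G 7.533.
Rounding down: B 9, D 11, F 10, C 9, A 10, G 7 (total 56).
B receives 9.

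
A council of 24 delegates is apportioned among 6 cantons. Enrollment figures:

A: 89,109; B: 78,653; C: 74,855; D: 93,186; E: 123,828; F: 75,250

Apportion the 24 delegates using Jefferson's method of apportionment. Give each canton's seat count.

A 4; B 4; C 3; D 4; E 6; F 3

Standard divisor 534881/24 ≈ 22286.708; standard quotas: A 3.998, B 3.529, C 3.359, D 4.181, E 5.556, F 3.376.
Rounding down gives 3, 3, 3, 4, 5, 3 = 21 seats, so the divisor must be adjusted.
With modified divisor 19200: modified quotas A 4.641, B 4.097, C 3.899, D 4.853, E 6.449, F 3.919.
Rounding down: A 4, B 4, C 3, D 4, E 6, F 3 (total 24).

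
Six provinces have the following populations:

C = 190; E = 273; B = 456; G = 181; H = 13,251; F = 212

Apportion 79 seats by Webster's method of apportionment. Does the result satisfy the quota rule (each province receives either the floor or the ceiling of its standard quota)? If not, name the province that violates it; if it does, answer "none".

H

Standard quotas: C 1.031, E 1.481, B 2.474, G 0.982, H 71.883, F 1.150.
Webster allocation: C 1, E 1, B 2, G 1, H 73, F 1.
H has quota 71.883 (lower 71, upper 72) but receives 73 — outside the quota interval.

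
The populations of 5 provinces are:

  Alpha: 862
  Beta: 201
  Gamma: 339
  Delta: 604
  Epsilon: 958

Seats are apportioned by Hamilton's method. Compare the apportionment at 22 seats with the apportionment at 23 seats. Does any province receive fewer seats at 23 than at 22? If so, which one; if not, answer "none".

At 22 seats: Alpha 6, Beta 2, Gamma 3, Delta 4, Epsilon 7.
At 23 seats: Alpha 7, Beta 1, Gamma 3, Delta 5, Epsilon 7.
Beta drops from 2 to 1.

Beta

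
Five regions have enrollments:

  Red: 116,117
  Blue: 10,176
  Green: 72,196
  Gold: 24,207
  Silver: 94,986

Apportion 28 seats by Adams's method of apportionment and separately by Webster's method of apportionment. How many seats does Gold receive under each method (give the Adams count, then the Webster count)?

3 and 2

Adams: Red 10, Blue 1, Green 6, Gold 3, Silver 8.
Webster: Red 10, Blue 1, Green 6, Gold 2, Silver 9.
Gold gets 3 under Adams and 2 under Webster.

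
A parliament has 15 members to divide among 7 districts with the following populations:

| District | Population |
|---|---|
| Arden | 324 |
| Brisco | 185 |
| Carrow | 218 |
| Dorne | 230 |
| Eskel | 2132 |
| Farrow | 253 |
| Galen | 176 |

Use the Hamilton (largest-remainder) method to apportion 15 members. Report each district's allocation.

Arden=1, Brisco=1, Carrow=1, Dorne=1, Eskel=9, Farrow=1, Galen=1

Standard divisor: 3518 ÷ 15 ≈ 234.533.
Standard quotas: Arden 1.381, Brisco 0.789, Carrow 0.930, Dorne 0.981, Eskel 9.090, Farrow 1.079, Galen 0.750.
Lower quotas: Arden 1, Brisco 0, Carrow 0, Dorne 0, Eskel 9, Farrow 1, Galen 0 (sum 11, leaving 4 seats).
Remainders in descending order: Dorne 0.981, Carrow 0.930, Brisco 0.789, Galen 0.750, Arden 0.381, Eskel 0.090, Farrow 0.079.
Largest remainders: Dorne, Carrow, Brisco, Galen receive the extra seats.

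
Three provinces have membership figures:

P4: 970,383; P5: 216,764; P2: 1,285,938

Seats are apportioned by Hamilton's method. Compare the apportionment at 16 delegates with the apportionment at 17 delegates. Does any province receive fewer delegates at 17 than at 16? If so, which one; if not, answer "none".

At 16 seats: P4 6, P5 2, P2 8.
At 17 seats: P4 7, P5 1, P2 9.
P5 drops from 2 to 1.

P5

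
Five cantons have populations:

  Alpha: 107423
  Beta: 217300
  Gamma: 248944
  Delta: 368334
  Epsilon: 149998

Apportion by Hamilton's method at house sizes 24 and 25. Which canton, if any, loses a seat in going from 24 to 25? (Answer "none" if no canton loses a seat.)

At 24 seats: Alpha 2, Beta 5, Gamma 6, Delta 8, Epsilon 3.
At 25 seats: Alpha 3, Beta 5, Gamma 6, Delta 8, Epsilon 3.
No canton's allocation decreased.

none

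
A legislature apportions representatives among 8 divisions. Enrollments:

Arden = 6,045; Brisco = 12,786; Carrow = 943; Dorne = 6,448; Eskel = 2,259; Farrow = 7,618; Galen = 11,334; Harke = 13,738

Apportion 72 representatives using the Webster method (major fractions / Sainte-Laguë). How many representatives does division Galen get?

Standard divisor 61171/72 ≈ 849.597; standard quotas: Arden 7.115, Brisco 15.049, Carrow 1.110, Dorne 7.589, Eskel 2.659, Farrow 8.967, Galen 13.340, Harke 16.170.
Rounding to the nearest integer gives Arden 7, Brisco 15, Carrow 1, Dorne 8, Eskel 3, Farrow 9, Galen 13, Harke 16 — total 72, matching the house size, so no adjustment is needed.
Galen receives 13.

13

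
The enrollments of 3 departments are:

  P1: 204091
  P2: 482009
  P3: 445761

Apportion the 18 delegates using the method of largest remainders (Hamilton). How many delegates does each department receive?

Total 1131861; standard divisor 1131861/18 ≈ 62881.167.
Standard quotas: P1 3.2457, P2 7.6654, P3 7.0889.
Lower quotas: P1 3, P2 7, P3 7 (sum 17, leaving 1 seat).
Remainders in descending order: P2 0.6654, P1 0.2457, P3 0.0889.
The surplus seat goes to P2.

P1 3; P2 8; P3 7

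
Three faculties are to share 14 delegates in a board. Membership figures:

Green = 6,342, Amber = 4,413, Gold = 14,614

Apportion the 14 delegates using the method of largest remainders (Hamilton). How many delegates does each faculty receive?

Total 25369; standard divisor 25369/14 ≈ 1812.071.
Standard quotas: Green 3.4999, Amber 2.4353, Gold 8.0648.
Lower quotas: Green 3, Amber 2, Gold 8 (sum 13, leaving 1 seat).
Remainders in descending order: Green 0.4999, Amber 0.4353, Gold 0.0648.
The surplus seat goes to Green.

Green=4, Amber=2, Gold=8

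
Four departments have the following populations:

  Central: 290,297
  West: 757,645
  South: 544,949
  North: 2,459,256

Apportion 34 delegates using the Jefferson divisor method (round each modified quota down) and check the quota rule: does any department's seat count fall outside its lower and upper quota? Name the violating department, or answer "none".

Standard quotas: Central 2.436, West 6.357, South 4.572, North 20.635.
Jefferson allocation: Central 2, West 6, South 4, North 22.
North has quota 20.635 (lower 20, upper 21) but receives 22 — outside the quota interval.

North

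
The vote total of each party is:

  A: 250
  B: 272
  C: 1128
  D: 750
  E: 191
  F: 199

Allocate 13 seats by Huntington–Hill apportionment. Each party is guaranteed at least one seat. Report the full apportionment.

A=1, B=1, C=5, D=4, E=1, F=1

With divisor 211: modified quotas A 1.185, B 1.289, C 5.346, D 3.555, E 0.905, F 0.943.
Geometric-mean thresholds: A √(1·2)=1.414, B √(1·2)=1.414, C √(5·6)=5.477, D √(3·4)=3.464, E (min 1), F (min 1).
Each quota rounded against its threshold gives A 1, B 1, C 5, D 4, E 1, F 1 (total 13).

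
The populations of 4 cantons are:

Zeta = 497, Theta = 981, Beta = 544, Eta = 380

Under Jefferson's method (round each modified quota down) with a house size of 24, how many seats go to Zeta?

Standard divisor 2402/24 ≈ 100.083; standard quotas: Zeta 4.966, Theta 9.802, Beta 5.435, Eta 3.797.
Rounding down gives 4, 9, 5, 3 = 21 seats, so the divisor must be adjusted.
With modified divisor 93: modified quotas Zeta 5.344, Theta 10.548, Beta 5.849, Eta 4.086.
Rounding down: Zeta 5, Theta 10, Beta 5, Eta 4 (total 24).
Zeta receives 5.

5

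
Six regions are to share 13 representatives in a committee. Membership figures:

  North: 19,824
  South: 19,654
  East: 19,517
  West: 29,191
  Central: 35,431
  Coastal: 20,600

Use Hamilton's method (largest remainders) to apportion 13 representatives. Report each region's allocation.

Total 144217; standard divisor 144217/13 ≈ 11093.615.
Standard quotas: North 1.7870, South 1.7716, East 1.7593, West 2.6313, Central 3.1938, Coastal 1.8569.
Lower quotas: North 1, South 1, East 1, West 2, Central 3, Coastal 1 (sum 9, leaving 4 seats).
Remainders in descending order: Coastal 0.8569, North 0.7870, South 0.7716, East 0.7593, West 0.6313, Central 0.1938.
Largest remainders: Coastal, North, South, East receive the extra seats.

North 2, South 2, East 2, West 2, Central 3, Coastal 2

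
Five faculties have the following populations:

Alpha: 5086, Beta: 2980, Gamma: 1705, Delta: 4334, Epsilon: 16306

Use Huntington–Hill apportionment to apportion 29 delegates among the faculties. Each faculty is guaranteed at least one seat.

Alpha 5; Beta 3; Gamma 2; Delta 4; Epsilon 15

With divisor 1089: modified quotas Alpha 4.670, Beta 2.736, Gamma 1.566, Delta 3.980, Epsilon 14.973.
Geometric-mean thresholds: Alpha √(4·5)=4.472, Beta √(2·3)=2.449, Gamma √(1·2)=1.414, Delta √(3·4)=3.464, Epsilon √(14·15)=14.491.
Each quota rounded against its threshold gives Alpha 5, Beta 3, Gamma 2, Delta 4, Epsilon 15 (total 29).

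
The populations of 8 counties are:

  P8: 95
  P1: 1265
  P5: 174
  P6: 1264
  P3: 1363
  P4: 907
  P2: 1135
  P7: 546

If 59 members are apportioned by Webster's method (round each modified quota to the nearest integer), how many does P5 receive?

1

Standard divisor 6749/59 ≈ 114.39; standard quotas: P8 0.830, P1 11.059, P5 1.521, P6 11.050, P3 11.915, P4 7.929, P2 9.922, P7 4.773.
Rounding to the nearest integer gives 1, 11, 2, 11, 12, 8, 10, 5 = 60 seats, so the divisor must be adjusted.
With modified divisor 117.77: modified quotas P8 0.807, P1 10.741, P5 1.477, P6 10.733, P3 11.573, P4 7.701, P2 9.637, P7 4.636.
Rounding to the nearest integer: P8 1, P1 11, P5 1, P6 11, P3 12, P4 8, P2 10, P7 5 (total 59).
P5 receives 1.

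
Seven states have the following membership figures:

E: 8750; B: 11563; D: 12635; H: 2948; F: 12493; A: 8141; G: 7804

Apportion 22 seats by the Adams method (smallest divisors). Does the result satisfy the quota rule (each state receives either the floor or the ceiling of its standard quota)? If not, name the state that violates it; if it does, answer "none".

none

Standard quotas: E 2.992, B 3.954, D 4.321, H 1.008, F 4.272, A 2.784, G 2.669.
Adams allocation: E 3, B 4, D 4, H 1, F 4, A 3, G 3.
Every allocation lies between the lower and upper quota.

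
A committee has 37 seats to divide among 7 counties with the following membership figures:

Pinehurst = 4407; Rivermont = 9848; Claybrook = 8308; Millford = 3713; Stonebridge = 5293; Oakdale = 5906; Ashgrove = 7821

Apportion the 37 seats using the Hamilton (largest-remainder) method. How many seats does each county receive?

Pinehurst: 4; Rivermont: 8; Claybrook: 7; Millford: 3; Stonebridge: 4; Oakdale: 5; Ashgrove: 6

The standard divisor is 45296/37 ≈ 1224.216.
Standard quotas: Pinehurst 3.5999, Rivermont 8.0443, Claybrook 6.7864, Millford 3.0330, Stonebridge 4.3236, Oakdale 4.8243, Ashgrove 6.3886.
Lower quotas: Pinehurst 3, Rivermont 8, Claybrook 6, Millford 3, Stonebridge 4, Oakdale 4, Ashgrove 6 (sum 34, leaving 3 seats).
Remainders in descending order: Oakdale 0.8243, Claybrook 0.7864, Pinehurst 0.5999, Ashgrove 0.3886, Stonebridge 0.3236, Rivermont 0.0443, Millford 0.0330.
Largest remainders: Oakdale, Claybrook, Pinehurst receive the extra seats.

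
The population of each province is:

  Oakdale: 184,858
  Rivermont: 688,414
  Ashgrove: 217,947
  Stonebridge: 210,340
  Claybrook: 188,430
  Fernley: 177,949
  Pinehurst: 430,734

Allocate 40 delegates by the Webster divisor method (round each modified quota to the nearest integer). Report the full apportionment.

Oakdale=4; Rivermont=13; Ashgrove=4; Stonebridge=4; Claybrook=4; Fernley=3; Pinehurst=8

Standard divisor 2098672/40 ≈ 52466.8; standard quotas: Oakdale 3.523, Rivermont 13.121, Ashgrove 4.154, Stonebridge 4.009, Claybrook 3.591, Fernley 3.392, Pinehurst 8.210.
Rounding to the nearest integer gives Oakdale 4, Rivermont 13, Ashgrove 4, Stonebridge 4, Claybrook 4, Fernley 3, Pinehurst 8 — total 40, matching the house size, so no adjustment is needed.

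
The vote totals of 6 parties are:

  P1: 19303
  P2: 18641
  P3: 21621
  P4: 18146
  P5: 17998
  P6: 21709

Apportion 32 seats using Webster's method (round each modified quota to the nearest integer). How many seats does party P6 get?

Standard divisor 117418/32 ≈ 3669.312; standard quotas: P1 5.261, P2 5.080, P3 5.892, P4 4.945, P5 4.905, P6 5.916.
Rounding to the nearest integer gives P1 5, P2 5, P3 6, P4 5, P5 5, P6 6 — total 32, matching the house size, so no adjustment is needed.
P6 receives 6.

6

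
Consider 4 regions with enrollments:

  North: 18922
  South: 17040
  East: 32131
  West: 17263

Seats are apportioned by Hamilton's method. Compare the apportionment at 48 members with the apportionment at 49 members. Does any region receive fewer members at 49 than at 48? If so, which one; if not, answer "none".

At 48 seats: North 11, South 9, East 18, West 10.
At 49 seats: North 11, South 10, East 18, West 10.
No region's allocation decreased.

none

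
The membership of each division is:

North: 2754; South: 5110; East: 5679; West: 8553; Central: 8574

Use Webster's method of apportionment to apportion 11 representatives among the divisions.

North=1, South=2, East=2, West=3, Central=3

Standard divisor 30670/11 ≈ 2788.182; standard quotas: North 0.988, South 1.833, East 2.037, West 3.068, Central 3.075.
Rounding to the nearest integer gives North 1, South 2, East 2, West 3, Central 3 — total 11, matching the house size, so no adjustment is needed.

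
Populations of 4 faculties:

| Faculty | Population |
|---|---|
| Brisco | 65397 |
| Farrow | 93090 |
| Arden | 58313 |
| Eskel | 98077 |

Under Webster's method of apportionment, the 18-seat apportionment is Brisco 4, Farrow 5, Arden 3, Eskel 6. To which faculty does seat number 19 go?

Farrow

Priority for the next seat is population ÷ (current seats + 0.5).
Priorities: Brisco 14532.667, Farrow 16925.455, Arden 16660.857, Eskel 15088.769.
Highest priority: Farrow.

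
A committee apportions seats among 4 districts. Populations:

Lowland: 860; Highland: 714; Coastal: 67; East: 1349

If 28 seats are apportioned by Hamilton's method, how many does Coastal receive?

The standard divisor is 2990/28 ≈ 106.786.
Standard quotas: Lowland 8.054, Highland 6.686, Coastal 0.627, East 12.633.
Lower quotas: Lowland 8, Highland 6, Coastal 0, East 12 (sum 26, leaving 2 seats).
Remainders in descending order: Highland 0.686, East 0.633, Coastal 0.627, Lowland 0.054.
Largest remainders: Highland, East receive the extra seats.
Coastal receives 0.

0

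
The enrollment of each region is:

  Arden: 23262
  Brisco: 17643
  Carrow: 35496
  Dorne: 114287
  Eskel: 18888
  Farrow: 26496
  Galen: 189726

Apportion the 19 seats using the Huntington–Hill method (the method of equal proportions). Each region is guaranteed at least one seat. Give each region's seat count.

With divisor 23729: modified quotas Arden 0.980, Brisco 0.744, Carrow 1.496, Dorne 4.816, Eskel 0.796, Farrow 1.117, Galen 7.996.
Geometric-mean thresholds: Arden (min 1), Brisco (min 1), Carrow √(1·2)=1.414, Dorne √(4·5)=4.472, Eskel (min 1), Farrow √(1·2)=1.414, Galen √(7·8)=7.483.
Each quota rounded against its threshold gives Arden 1, Brisco 1, Carrow 2, Dorne 5, Eskel 1, Farrow 1, Galen 8 (total 19).

Arden=1, Brisco=1, Carrow=2, Dorne=5, Eskel=1, Farrow=1, Galen=8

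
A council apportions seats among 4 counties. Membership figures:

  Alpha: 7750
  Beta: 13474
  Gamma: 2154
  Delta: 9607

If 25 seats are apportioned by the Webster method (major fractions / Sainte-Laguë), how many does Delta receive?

7

Standard divisor 32985/25 ≈ 1319.4; standard quotas: Alpha 5.874, Beta 10.212, Gamma 1.633, Delta 7.281.
Rounding to the nearest integer gives Alpha 6, Beta 10, Gamma 2, Delta 7 — total 25, matching the house size, so no adjustment is needed.
Delta receives 7.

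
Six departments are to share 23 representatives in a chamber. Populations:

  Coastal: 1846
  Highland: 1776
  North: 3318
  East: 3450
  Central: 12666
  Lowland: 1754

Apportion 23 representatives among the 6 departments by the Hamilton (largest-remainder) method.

Standard divisor: 24810 ÷ 23 ≈ 1078.696.
Standard quotas: Coastal 1.7113, Highland 1.6464, North 3.0759, East 3.1983, Central 11.7420, Lowland 1.6260.
Lower quotas: Coastal 1, Highland 1, North 3, East 3, Central 11, Lowland 1 (sum 20, leaving 3 seats).
Remainders in descending order: Central 0.7420, Coastal 0.7113, Highland 0.6464, Lowland 0.6260, East 0.1983, North 0.0759.
The surplus seats go to Central, Coastal, Highland.

Coastal: 2, Highland: 2, North: 3, East: 3, Central: 12, Lowland: 1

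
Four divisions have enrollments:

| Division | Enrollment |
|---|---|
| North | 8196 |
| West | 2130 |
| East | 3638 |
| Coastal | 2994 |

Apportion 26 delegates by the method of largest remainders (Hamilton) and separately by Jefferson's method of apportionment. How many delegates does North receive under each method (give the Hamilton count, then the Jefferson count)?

12 and 13

Hamilton: North 12, West 3, East 6, Coastal 5.
Jefferson: North 13, West 3, East 6, Coastal 4.
North gets 12 under Hamilton and 13 under Jefferson.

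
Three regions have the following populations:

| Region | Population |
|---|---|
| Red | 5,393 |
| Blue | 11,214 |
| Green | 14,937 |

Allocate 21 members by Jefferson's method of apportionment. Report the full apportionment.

Standard divisor 31544/21 ≈ 1502.095; standard quotas: Red 3.590, Blue 7.466, Green 9.944.
Rounding down gives 3, 7, 9 = 19 seats, so the divisor must be adjusted.
With modified divisor 1380: modified quotas Red 3.908, Blue 8.126, Green 10.824.
Rounding down: Red 3, Blue 8, Green 10 (total 21).

Red=3; Blue=8; Green=10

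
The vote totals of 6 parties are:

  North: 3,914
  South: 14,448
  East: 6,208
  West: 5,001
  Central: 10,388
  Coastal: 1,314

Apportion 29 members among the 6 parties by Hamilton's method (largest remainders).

North: 3, South: 10, East: 4, West: 4, Central: 7, Coastal: 1

Standard divisor: 41273 ÷ 29 ≈ 1423.207.
Standard quotas: North 2.7501, South 10.1517, East 4.3620, West 3.5139, Central 7.2990, Coastal 0.9233.
Lower quotas: North 2, South 10, East 4, West 3, Central 7, Coastal 0 (sum 26, leaving 3 seats).
Remainders in descending order: Coastal 0.9233, North 0.7501, West 0.5139, East 0.3620, Central 0.2990, South 0.1517.
Largest remainders: Coastal, North, West receive the extra seats.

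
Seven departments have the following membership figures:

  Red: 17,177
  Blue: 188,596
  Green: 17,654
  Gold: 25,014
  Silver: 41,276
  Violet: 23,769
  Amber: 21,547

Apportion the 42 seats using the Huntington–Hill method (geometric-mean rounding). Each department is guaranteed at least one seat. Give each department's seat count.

With divisor 7863: modified quotas Red 2.185, Blue 23.985, Green 2.245, Gold 3.181, Silver 5.249, Violet 3.023, Amber 2.740.
Geometric-mean thresholds: Red √(2·3)=2.449, Blue √(23·24)=23.495, Green √(2·3)=2.449, Gold √(3·4)=3.464, Silver √(5·6)=5.477, Violet √(3·4)=3.464, Amber √(2·3)=2.449.
Each quota rounded against its threshold gives Red 2, Blue 24, Green 2, Gold 3, Silver 5, Violet 3, Amber 3 (total 42).

Red 2, Blue 24, Green 2, Gold 3, Silver 5, Violet 3, Amber 3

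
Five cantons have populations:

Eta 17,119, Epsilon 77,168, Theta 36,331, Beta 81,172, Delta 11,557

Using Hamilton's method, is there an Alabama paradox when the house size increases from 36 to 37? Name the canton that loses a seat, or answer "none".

none

At 36 seats: Eta 3, Epsilon 12, Theta 6, Beta 13, Delta 2.
At 37 seats: Eta 3, Epsilon 13, Theta 6, Beta 13, Delta 2.
No canton's allocation decreased.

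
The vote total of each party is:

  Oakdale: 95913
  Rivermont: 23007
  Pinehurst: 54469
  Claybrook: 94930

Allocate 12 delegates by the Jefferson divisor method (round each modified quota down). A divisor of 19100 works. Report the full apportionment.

Oakdale 5; Rivermont 1; Pinehurst 2; Claybrook 4

With modified divisor 19100: modified quotas Oakdale 5.022, Rivermont 1.205, Pinehurst 2.852, Claybrook 4.970.
Rounding down: Oakdale 5, Rivermont 1, Pinehurst 2, Claybrook 4 (total 12).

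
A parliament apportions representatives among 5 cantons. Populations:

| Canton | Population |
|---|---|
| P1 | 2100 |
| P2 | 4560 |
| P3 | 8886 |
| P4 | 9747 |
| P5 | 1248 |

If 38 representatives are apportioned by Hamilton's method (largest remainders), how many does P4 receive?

Standard divisor: 26541 ÷ 38 ≈ 698.447.
Standard quotas: P1 3.0067, P2 6.5288, P3 12.7225, P4 13.9552, P5 1.7868.
Lower quotas: P1 3, P2 6, P3 12, P4 13, P5 1 (sum 35, leaving 3 seats).
Remainders in descending order: P4 0.9552, P5 0.7868, P3 0.7225, P2 0.5288, P1 0.0067.
The surplus seats go to P4, P5, P3.
P4 receives 14.

14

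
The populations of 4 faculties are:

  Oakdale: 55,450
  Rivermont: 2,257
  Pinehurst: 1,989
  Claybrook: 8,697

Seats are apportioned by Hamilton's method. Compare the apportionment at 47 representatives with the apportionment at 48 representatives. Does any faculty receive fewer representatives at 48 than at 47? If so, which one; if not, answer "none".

At 47 seats: Oakdale 38, Rivermont 2, Pinehurst 1, Claybrook 6.
At 48 seats: Oakdale 39, Rivermont 2, Pinehurst 1, Claybrook 6.
No faculty's allocation decreased.

none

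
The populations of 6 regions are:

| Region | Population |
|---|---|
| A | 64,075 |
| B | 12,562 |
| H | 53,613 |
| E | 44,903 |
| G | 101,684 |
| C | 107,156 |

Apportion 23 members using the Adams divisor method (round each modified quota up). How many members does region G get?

6

Standard divisor 383993/23 ≈ 16695.348; standard quotas: A 3.838, B 0.752, H 3.211, E 2.690, G 6.091, C 6.418.
Rounding up gives 4, 1, 4, 3, 7, 7 = 26 seats, so the divisor must be adjusted.
With modified divisor 19100: modified quotas A 3.355, B 0.658, H 2.807, E 2.351, G 5.324, C 5.610.
Rounding up: A 4, B 1, H 3, E 3, G 6, C 6 (total 23).
G receives 6.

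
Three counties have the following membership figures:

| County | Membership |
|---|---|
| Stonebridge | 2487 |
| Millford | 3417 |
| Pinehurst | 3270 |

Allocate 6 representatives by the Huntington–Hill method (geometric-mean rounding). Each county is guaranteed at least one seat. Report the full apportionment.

With divisor 1577: modified quotas Stonebridge 1.577, Millford 2.167, Pinehurst 2.074.
Geometric-mean thresholds: Stonebridge √(1·2)=1.414, Millford √(2·3)=2.449, Pinehurst √(2·3)=2.449.
Each quota rounded against its threshold gives Stonebridge 2, Millford 2, Pinehurst 2 (total 6).

Stonebridge 2, Millford 2, Pinehurst 2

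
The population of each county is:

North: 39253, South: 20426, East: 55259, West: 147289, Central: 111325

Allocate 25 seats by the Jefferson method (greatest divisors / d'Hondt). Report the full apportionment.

North=2, South=1, East=4, West=10, Central=8

Standard divisor 373552/25 ≈ 14942.08; standard quotas: North 2.627, South 1.367, East 3.698, West 9.857, Central 7.450.
Rounding down gives 2, 1, 3, 9, 7 = 22 seats, so the divisor must be adjusted.
With modified divisor 13600: modified quotas North 2.886, South 1.502, East 4.063, West 10.830, Central 8.186.
Rounding down: North 2, South 1, East 4, West 10, Central 8 (total 25).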